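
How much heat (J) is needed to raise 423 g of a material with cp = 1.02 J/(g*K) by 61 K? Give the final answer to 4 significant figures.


Q = m * cp * dT
Q = 423 * 1.02 * 61
Q = 26320 J


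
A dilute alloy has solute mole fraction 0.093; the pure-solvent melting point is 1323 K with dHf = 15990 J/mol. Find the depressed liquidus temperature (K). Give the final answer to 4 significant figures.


dT = R*Tm^2*x / dHf
dT = 8.314 * 1323^2 * 0.093 / 15990
dT = 84.6378 K
T_new = 1323 - 84.6378 = 1238 K


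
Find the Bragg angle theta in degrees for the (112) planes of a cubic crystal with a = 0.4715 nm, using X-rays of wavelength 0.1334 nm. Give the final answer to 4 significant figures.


d = a / sqrt(h^2+k^2+l^2)
d = 0.4715 / sqrt(6) = 0.192489 nm
lambda = 2*d*sin(theta)  =>  sin(theta) = lambda / (2*d)
sin(theta) = 0.1334 / (2 * 0.192489) = 0.346513
theta = 20.27 deg


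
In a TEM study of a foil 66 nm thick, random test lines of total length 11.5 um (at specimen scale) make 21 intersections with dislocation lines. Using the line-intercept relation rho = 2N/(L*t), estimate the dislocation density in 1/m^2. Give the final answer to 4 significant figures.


rho = 2N / (L * t)
L = 11.5 um = 1.15e-05 m, t = 66 nm = 6.6e-08 m
rho = 2 * 21 / (1.15e-05 * 6.6e-08)
rho = 5.534e+13 1/m^2


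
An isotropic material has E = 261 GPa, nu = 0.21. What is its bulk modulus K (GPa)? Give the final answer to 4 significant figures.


K = E / (3*(1-2*nu))
K = 261 / (3*(1-2*0.21))
K = 150 GPa


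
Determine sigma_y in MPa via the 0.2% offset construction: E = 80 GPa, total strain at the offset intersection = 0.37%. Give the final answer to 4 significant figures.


Offset strain = 0.002
Elastic strain at yield = total_strain - offset = 3.7e-03 - 0.002 = 1.7e-03
sigma_y = E * elastic_strain = 80000 * 1.7e-03
sigma_y = 136 MPa


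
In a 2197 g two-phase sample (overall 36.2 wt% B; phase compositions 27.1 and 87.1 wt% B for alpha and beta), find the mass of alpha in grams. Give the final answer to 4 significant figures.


f_alpha = (C_beta - C0) / (C_beta - C_alpha)
f_alpha = (87.1 - 36.2) / (87.1 - 27.1) = 0.848333
m_alpha = f_alpha * m_total = 0.848333 * 2197 = 1864 g


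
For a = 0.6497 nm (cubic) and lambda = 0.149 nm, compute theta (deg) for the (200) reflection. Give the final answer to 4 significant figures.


d = a / sqrt(h^2+k^2+l^2)
d = 0.6497 / sqrt(4) = 0.32485 nm
lambda = 2*d*sin(theta)  =>  sin(theta) = lambda / (2*d)
sin(theta) = 0.149 / (2 * 0.32485) = 0.229337
theta = 13.26 deg


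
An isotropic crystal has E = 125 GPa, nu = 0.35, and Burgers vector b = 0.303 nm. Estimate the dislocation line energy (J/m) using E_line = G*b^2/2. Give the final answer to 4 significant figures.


Step 1: G = E / (2*(1+nu))
G = 125 / (2*(1+0.35)) = 46.2963 GPa = 4.62963e+10 Pa
Step 2: E_line = G*b^2/2
b = 0.303 nm = 3.03e-10 m
E_line = 0.5 * 4.62963e+10 * (3.03e-10)^2 = 2.125e-09 J/m


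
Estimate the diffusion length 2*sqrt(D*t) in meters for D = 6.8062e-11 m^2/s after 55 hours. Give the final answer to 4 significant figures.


t = 55 hr = 198000 s
Diffusion length = 2*sqrt(D*t)
= 2*sqrt(6.8062e-11 * 198000)
= 7.342e-03 m


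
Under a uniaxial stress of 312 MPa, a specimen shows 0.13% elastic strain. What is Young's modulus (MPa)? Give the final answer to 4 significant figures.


E = sigma / epsilon
epsilon = 0.13% = 1.3e-03
E = 312 / 1.3e-03
E = 240000 MPa


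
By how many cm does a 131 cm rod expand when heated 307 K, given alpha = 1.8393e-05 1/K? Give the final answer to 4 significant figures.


dL = L0 * alpha * dT
dL = 131 * 1.8393e-05 * 307
dL = 0.7397 cm


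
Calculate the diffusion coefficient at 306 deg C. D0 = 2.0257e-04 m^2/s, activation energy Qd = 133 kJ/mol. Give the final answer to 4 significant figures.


D = D0 * exp(-Qd / (R*T))
T = 579.15 K
D = 2.0257e-04 * exp(-133e3 / (8.314 * 579.15))
D = 2.045e-16 m^2/s


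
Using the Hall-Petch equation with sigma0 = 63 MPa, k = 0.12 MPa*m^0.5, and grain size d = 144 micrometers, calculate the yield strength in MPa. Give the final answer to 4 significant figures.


sigma_y = sigma0 + k / sqrt(d)
d = 144 um = 1.44e-04 m
sigma_y = 63 + 0.12 / sqrt(1.44e-04)
sigma_y = 73 MPa


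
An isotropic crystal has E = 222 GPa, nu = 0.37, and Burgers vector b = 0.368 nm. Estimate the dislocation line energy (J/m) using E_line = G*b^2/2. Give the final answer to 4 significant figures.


Step 1: G = E / (2*(1+nu))
G = 222 / (2*(1+0.37)) = 81.0219 GPa = 8.10219e+10 Pa
Step 2: E_line = G*b^2/2
b = 0.368 nm = 3.68e-10 m
E_line = 0.5 * 8.10219e+10 * (3.68e-10)^2 = 5.486e-09 J/m


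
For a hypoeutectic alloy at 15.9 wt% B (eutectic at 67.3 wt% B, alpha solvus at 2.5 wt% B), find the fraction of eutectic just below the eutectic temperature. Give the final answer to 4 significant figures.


f_primary = (C_e - C0) / (C_e - C_alpha_max)
f_primary = (67.3 - 15.9) / (67.3 - 2.5)
f_primary = 0.79321
f_eutectic = 1 - 0.79321 = 0.2068


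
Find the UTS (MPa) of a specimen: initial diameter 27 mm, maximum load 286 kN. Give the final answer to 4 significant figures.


A0 = pi*(d/2)^2 = pi*(27/2)^2 = 572.555 mm^2
UTS = F_max / A0 = 286*1000 / 572.555
UTS = 499.5 MPa


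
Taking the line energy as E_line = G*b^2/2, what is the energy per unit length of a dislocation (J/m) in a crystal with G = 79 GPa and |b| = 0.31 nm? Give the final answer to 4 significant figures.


E = G*b^2/2
b = 0.31 nm = 3.1e-10 m
G = 79 GPa = 7.9e+10 Pa
E = 0.5 * 7.9e+10 * (3.1e-10)^2
E = 3.796e-09 J/m


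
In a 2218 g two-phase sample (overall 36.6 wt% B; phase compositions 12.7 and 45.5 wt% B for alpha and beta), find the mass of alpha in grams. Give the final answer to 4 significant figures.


f_alpha = (C_beta - C0) / (C_beta - C_alpha)
f_alpha = (45.5 - 36.6) / (45.5 - 12.7) = 0.271341
m_alpha = f_alpha * m_total = 0.271341 * 2218 = 601.8 g


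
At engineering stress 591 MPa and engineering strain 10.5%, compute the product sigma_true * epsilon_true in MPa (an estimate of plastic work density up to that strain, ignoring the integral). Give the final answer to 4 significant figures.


sigma_true = sigma_eng * (1 + epsilon_eng)
sigma_true = 591 * (1 + 0.105) = 653.055 MPa
epsilon_true = ln(1 + epsilon_eng)
epsilon_true = ln(1 + 0.105) = 0.0998453
sigma_true * epsilon_true = 653.055 * 0.0998453 = 65.2 MPa


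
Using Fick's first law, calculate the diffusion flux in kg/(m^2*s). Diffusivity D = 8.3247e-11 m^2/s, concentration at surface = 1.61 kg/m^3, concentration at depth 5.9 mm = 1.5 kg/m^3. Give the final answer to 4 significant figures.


J = -D * (dC/dx) = D * (C1 - C2) / dx
J = 8.3247e-11 * (1.61 - 1.5) / 5.9e-03
J = 1.552e-09 kg/(m^2*s)


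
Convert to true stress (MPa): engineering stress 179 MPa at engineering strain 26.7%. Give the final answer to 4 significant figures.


sigma_true = sigma_eng * (1 + epsilon_eng)
sigma_true = 179 * (1 + 0.267)
sigma_true = 226.8 MPa


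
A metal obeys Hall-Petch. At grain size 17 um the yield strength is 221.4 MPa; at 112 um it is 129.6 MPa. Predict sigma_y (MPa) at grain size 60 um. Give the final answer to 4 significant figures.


sigma_y = sigma0 + k / sqrt(d)
1/sqrt(d1) = 1/sqrt(1.7e-05) = 242.536;  1/sqrt(d2) = 94.4911
k = (sigma1 - sigma2) / (1/sqrt(d1) - 1/sqrt(d2)) = (221.4 - 129.6) / (242.536 - 94.4911) = 0.620084 MPa*m^0.5
sigma0 = sigma1 - k/sqrt(d1) = 221.4 - 0.620084*242.536 = 71.0076 MPa
sigma_y(d3) = 71.0076 + 0.620084 / sqrt(6e-05) = 151.1 MPa


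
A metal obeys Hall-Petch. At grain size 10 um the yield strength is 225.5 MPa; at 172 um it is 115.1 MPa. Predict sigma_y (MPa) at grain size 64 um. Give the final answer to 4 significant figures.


sigma_y = sigma0 + k / sqrt(d)
1/sqrt(d1) = 1/sqrt(1e-05) = 316.228;  1/sqrt(d2) = 76.2493
k = (sigma1 - sigma2) / (1/sqrt(d1) - 1/sqrt(d2)) = (225.5 - 115.1) / (316.228 - 76.2493) = 0.460041 MPa*m^0.5
sigma0 = sigma1 - k/sqrt(d1) = 225.5 - 0.460041*316.228 = 80.0222 MPa
sigma_y(d3) = 80.0222 + 0.460041 / sqrt(6.4e-05) = 137.5 MPa


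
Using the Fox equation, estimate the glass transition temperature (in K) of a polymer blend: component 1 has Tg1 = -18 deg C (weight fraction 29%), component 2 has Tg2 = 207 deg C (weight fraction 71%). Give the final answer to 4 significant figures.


1/Tg = w1/Tg1 + w2/Tg2 (in Kelvin)
Tg1 = 255.15 K, Tg2 = 480.15 K
1/Tg = 0.29/255.15 + 0.71/480.15
Tg = 382.4 K


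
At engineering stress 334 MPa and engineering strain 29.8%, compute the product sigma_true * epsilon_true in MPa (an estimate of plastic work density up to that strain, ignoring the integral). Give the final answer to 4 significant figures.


sigma_true = sigma_eng * (1 + epsilon_eng)
sigma_true = 334 * (1 + 0.298) = 433.532 MPa
epsilon_true = ln(1 + epsilon_eng)
epsilon_true = ln(1 + 0.298) = 0.260825
sigma_true * epsilon_true = 433.532 * 0.260825 = 113.1 MPa


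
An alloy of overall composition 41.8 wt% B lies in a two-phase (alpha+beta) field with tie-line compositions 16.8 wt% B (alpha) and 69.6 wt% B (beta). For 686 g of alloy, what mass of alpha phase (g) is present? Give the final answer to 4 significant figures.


f_alpha = (C_beta - C0) / (C_beta - C_alpha)
f_alpha = (69.6 - 41.8) / (69.6 - 16.8) = 0.526515
m_alpha = f_alpha * m_total = 0.526515 * 686 = 361.2 g


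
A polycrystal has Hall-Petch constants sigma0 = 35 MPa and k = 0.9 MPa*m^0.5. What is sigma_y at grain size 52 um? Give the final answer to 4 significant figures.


sigma_y = sigma0 + k / sqrt(d)
d = 52 um = 5.2e-05 m
sigma_y = 35 + 0.9 / sqrt(5.2e-05)
sigma_y = 159.8 MPa


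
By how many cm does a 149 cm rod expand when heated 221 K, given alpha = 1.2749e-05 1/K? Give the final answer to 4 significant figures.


dL = L0 * alpha * dT
dL = 149 * 1.2749e-05 * 221
dL = 0.4198 cm


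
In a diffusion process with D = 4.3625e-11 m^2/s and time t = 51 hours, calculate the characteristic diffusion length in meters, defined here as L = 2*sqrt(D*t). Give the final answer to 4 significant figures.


t = 51 hr = 183600 s
Diffusion length = 2*sqrt(D*t)
= 2*sqrt(4.3625e-11 * 183600)
= 5.66e-03 m


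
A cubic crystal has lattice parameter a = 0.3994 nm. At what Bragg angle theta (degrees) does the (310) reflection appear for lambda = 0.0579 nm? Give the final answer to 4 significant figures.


d = a / sqrt(h^2+k^2+l^2)
d = 0.3994 / sqrt(10) = 0.126301 nm
lambda = 2*d*sin(theta)  =>  sin(theta) = lambda / (2*d)
sin(theta) = 0.0579 / (2 * 0.126301) = 0.229214
theta = 13.25 deg


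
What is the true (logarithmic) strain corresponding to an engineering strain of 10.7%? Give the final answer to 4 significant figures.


epsilon_true = ln(1 + epsilon_eng)
epsilon_true = ln(1 + 0.107)
epsilon_true = 0.1017


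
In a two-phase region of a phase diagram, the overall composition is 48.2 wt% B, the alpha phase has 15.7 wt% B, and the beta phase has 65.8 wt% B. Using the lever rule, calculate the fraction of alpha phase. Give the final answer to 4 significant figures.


f_alpha = (C_beta - C0) / (C_beta - C_alpha)
f_alpha = (65.8 - 48.2) / (65.8 - 15.7)
f_alpha = 0.3513


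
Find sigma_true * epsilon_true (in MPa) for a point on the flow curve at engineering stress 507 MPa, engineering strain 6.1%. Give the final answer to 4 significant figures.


sigma_true = sigma_eng * (1 + epsilon_eng)
sigma_true = 507 * (1 + 0.061) = 537.927 MPa
epsilon_true = ln(1 + epsilon_eng)
epsilon_true = ln(1 + 0.061) = 0.0592119
sigma_true * epsilon_true = 537.927 * 0.0592119 = 31.85 MPa


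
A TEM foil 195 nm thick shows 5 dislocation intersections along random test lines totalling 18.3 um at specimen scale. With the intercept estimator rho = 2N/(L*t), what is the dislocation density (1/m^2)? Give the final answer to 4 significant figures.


rho = 2N / (L * t)
L = 18.3 um = 1.83e-05 m, t = 195 nm = 1.95e-07 m
rho = 2 * 5 / (1.83e-05 * 1.95e-07)
rho = 2.802e+12 1/m^2


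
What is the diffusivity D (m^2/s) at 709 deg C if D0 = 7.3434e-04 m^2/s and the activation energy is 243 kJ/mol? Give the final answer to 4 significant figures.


D = D0 * exp(-Qd / (R*T))
T = 982.15 K
D = 7.3434e-04 * exp(-243e3 / (8.314 * 982.15))
D = 8.744e-17 m^2/s


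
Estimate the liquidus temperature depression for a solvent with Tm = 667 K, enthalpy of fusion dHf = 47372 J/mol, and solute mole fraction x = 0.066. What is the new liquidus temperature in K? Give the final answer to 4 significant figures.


dT = R*Tm^2*x / dHf
dT = 8.314 * 667^2 * 0.066 / 47372
dT = 5.15328 K
T_new = 667 - 5.15328 = 661.8 K


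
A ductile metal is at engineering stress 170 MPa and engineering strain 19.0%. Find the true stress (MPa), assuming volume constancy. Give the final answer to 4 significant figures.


sigma_true = sigma_eng * (1 + epsilon_eng)
sigma_true = 170 * (1 + 0.19)
sigma_true = 202.3 MPa


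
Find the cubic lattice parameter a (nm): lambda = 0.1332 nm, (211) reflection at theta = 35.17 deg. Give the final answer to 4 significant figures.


d = lambda / (2*sin(theta))
d = 0.1332 / (2*sin(35.17 deg))
d = 0.115624 nm
a = d * sqrt(h^2+k^2+l^2) = 0.115624 * sqrt(6)
a = 0.2832 nm


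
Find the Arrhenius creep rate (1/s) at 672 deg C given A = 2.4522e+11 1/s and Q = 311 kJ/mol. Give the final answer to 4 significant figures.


rate = A * exp(-Q / (R*T))
T = 672 + 273.15 = 945.15 K
rate = 2.4522e+11 * exp(-311e3 / (8.314 * 945.15))
rate = 1.589e-06 1/s


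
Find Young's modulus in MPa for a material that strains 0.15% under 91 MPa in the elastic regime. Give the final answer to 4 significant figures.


E = sigma / epsilon
epsilon = 0.15% = 1.5e-03
E = 91 / 1.5e-03
E = 60670 MPa


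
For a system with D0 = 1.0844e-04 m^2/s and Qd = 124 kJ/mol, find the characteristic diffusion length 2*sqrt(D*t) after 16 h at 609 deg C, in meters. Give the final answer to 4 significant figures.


Step 1: D = D0 * exp(-Qd/(R*T))
T = 882.15 K
D = 1.0844e-04 * exp(-124e3 / (8.314 * 882.15)) = 4.92638e-12 m^2/s
Step 2: L = 2*sqrt(D*t)
t = 16 h = 57600 s
L = 2*sqrt(4.92638e-12 * 57600) = 1.065e-03 m


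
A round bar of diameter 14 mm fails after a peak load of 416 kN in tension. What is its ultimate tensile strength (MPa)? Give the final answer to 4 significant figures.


A0 = pi*(d/2)^2 = pi*(14/2)^2 = 153.938 mm^2
UTS = F_max / A0 = 416*1000 / 153.938
UTS = 2702 MPa


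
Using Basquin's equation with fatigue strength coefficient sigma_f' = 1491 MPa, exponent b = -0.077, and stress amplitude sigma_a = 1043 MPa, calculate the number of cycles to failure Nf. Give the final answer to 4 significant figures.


sigma_a = sigma_f' * (2*Nf)^b
2*Nf = (sigma_a / sigma_f')^(1/b)
2*Nf = (1043 / 1491)^(1/-0.077)
2*Nf = 103.633
Nf = 51.82 cycles


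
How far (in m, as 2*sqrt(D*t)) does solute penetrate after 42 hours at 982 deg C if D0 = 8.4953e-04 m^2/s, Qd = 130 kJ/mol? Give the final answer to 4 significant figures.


Step 1: D = D0 * exp(-Qd/(R*T))
T = 1255.15 K
D = 8.4953e-04 * exp(-130e3 / (8.314 * 1255.15)) = 3.30271e-09 m^2/s
Step 2: L = 2*sqrt(D*t)
t = 42 h = 151200 s
L = 2*sqrt(3.30271e-09 * 151200) = 0.04469 m


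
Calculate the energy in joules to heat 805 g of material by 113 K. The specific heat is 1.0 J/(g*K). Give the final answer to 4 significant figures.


Q = m * cp * dT
Q = 805 * 1.0 * 113
Q = 90970 J


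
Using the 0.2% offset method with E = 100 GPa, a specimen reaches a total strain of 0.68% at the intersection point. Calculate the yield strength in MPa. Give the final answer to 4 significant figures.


Offset strain = 0.002
Elastic strain at yield = total_strain - offset = 6.8e-03 - 0.002 = 4.8e-03
sigma_y = E * elastic_strain = 100000 * 4.8e-03
sigma_y = 480 MPa


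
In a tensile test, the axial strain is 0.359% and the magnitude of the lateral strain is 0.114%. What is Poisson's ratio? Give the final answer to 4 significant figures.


nu = -epsilon_lat / epsilon_axial
Lateral strain is contraction (negative), so using magnitudes:
nu = 0.114 / 0.359
nu = 0.3175


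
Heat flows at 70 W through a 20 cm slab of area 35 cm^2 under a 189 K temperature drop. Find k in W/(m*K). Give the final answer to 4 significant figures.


k = Q*L / (A*dT)
L = 0.2 m, A = 3.5e-03 m^2
k = 70 * 0.2 / (3.5e-03 * 189)
k = 21.16 W/(m*K)


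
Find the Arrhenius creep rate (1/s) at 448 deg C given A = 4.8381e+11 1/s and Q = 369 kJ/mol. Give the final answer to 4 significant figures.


rate = A * exp(-Q / (R*T))
T = 448 + 273.15 = 721.15 K
rate = 4.8381e+11 * exp(-369e3 / (8.314 * 721.15))
rate = 9.04e-16 1/s


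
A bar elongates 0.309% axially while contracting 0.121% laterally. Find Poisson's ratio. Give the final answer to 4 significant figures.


nu = -epsilon_lat / epsilon_axial
Lateral strain is contraction (negative), so using magnitudes:
nu = 0.121 / 0.309
nu = 0.3916


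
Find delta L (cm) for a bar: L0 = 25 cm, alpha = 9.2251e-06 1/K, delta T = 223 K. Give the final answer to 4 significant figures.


dL = L0 * alpha * dT
dL = 25 * 9.2251e-06 * 223
dL = 0.05143 cm


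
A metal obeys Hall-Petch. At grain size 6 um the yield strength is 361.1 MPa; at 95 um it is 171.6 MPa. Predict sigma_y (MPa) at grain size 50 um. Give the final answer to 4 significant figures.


sigma_y = sigma0 + k / sqrt(d)
1/sqrt(d1) = 1/sqrt(6e-06) = 408.248;  1/sqrt(d2) = 102.598
k = (sigma1 - sigma2) / (1/sqrt(d1) - 1/sqrt(d2)) = (361.1 - 171.6) / (408.248 - 102.598) = 0.619989 MPa*m^0.5
sigma0 = sigma1 - k/sqrt(d1) = 361.1 - 0.619989*408.248 = 107.99 MPa
sigma_y(d3) = 107.99 + 0.619989 / sqrt(5e-05) = 195.7 MPa


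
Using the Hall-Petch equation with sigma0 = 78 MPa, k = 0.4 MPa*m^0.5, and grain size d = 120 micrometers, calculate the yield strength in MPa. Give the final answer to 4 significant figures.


sigma_y = sigma0 + k / sqrt(d)
d = 120 um = 1.2e-04 m
sigma_y = 78 + 0.4 / sqrt(1.2e-04)
sigma_y = 114.5 MPa


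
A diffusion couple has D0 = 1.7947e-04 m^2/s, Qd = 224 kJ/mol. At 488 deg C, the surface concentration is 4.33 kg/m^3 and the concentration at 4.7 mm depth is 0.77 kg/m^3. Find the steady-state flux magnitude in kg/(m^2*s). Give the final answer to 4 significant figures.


Step 1: D = D0 * exp(-Qd/(R*T))
T = 488 + 273.15 = 761.15 K
D = 1.7947e-04 * exp(-224e3 / (8.314 * 761.15)) = 7.60719e-20 m^2/s
Step 2: J = D * (C1 - C2) / dx
J = 7.60719e-20 * (4.33 - 0.77) / 4.7e-03
J = 5.762e-17 kg/(m^2*s)


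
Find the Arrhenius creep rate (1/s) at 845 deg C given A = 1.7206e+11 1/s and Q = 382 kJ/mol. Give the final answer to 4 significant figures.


rate = A * exp(-Q / (R*T))
T = 845 + 273.15 = 1118.15 K
rate = 1.7206e+11 * exp(-382e3 / (8.314 * 1118.15))
rate = 2.454e-07 1/s


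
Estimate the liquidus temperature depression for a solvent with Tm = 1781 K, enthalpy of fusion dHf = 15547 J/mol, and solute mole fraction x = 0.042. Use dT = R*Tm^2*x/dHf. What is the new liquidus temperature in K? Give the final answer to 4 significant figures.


dT = R*Tm^2*x / dHf
dT = 8.314 * 1781^2 * 0.042 / 15547
dT = 71.2427 K
T_new = 1781 - 71.2427 = 1710 K


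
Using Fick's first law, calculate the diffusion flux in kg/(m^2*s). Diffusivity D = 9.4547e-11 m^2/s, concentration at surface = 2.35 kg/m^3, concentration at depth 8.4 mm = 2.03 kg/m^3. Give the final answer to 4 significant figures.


J = -D * (dC/dx) = D * (C1 - C2) / dx
J = 9.4547e-11 * (2.35 - 2.03) / 8.4e-03
J = 3.602e-09 kg/(m^2*s)


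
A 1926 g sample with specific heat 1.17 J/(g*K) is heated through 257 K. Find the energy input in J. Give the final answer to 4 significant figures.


Q = m * cp * dT
Q = 1926 * 1.17 * 257
Q = 579100 J


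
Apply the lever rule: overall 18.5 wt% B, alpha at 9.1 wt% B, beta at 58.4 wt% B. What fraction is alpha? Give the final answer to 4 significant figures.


f_alpha = (C_beta - C0) / (C_beta - C_alpha)
f_alpha = (58.4 - 18.5) / (58.4 - 9.1)
f_alpha = 0.8093


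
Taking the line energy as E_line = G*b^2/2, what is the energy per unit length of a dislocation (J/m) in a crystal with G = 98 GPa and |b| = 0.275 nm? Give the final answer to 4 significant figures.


E = G*b^2/2
b = 0.275 nm = 2.75e-10 m
G = 98 GPa = 9.8e+10 Pa
E = 0.5 * 9.8e+10 * (2.75e-10)^2
E = 3.706e-09 J/m


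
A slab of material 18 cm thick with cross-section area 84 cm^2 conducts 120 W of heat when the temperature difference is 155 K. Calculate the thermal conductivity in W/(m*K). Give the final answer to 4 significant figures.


k = Q*L / (A*dT)
L = 0.18 m, A = 8.4e-03 m^2
k = 120 * 0.18 / (8.4e-03 * 155)
k = 16.59 W/(m*K)


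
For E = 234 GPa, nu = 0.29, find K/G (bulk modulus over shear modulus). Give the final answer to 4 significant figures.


G = E / (2*(1+nu))
G = 234 / (2*(1+0.29)) = 90.6977 GPa
K = E / (3*(1-2*nu))
K = 234 / (3*(1-2*0.29)) = 185.714 GPa
K/G = 185.714 / 90.6977 = 2.048


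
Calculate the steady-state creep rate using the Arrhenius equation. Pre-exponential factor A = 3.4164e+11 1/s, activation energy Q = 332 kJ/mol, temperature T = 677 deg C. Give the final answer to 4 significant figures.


rate = A * exp(-Q / (R*T))
T = 677 + 273.15 = 950.15 K
rate = 3.4164e+11 * exp(-332e3 / (8.314 * 950.15))
rate = 1.911e-07 1/s


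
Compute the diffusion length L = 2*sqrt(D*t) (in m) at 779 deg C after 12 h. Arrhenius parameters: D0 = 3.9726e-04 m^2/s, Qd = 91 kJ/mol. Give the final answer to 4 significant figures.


Step 1: D = D0 * exp(-Qd/(R*T))
T = 1052.15 K
D = 3.9726e-04 * exp(-91e3 / (8.314 * 1052.15)) = 1.20548e-08 m^2/s
Step 2: L = 2*sqrt(D*t)
t = 12 h = 43200 s
L = 2*sqrt(1.20548e-08 * 43200) = 0.04564 m


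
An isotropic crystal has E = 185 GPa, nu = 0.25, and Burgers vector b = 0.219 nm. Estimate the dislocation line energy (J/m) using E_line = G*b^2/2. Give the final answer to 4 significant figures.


Step 1: G = E / (2*(1+nu))
G = 185 / (2*(1+0.25)) = 74 GPa = 7.4e+10 Pa
Step 2: E_line = G*b^2/2
b = 0.219 nm = 2.19e-10 m
E_line = 0.5 * 7.4e+10 * (2.19e-10)^2 = 1.775e-09 J/m


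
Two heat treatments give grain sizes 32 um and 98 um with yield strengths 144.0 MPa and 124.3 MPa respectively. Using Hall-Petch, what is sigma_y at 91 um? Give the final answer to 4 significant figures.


sigma_y = sigma0 + k / sqrt(d)
1/sqrt(d1) = 1/sqrt(3.2e-05) = 176.777;  1/sqrt(d2) = 101.015
k = (sigma1 - sigma2) / (1/sqrt(d1) - 1/sqrt(d2)) = (144.0 - 124.3) / (176.777 - 101.015) = 0.260027 MPa*m^0.5
sigma0 = sigma1 - k/sqrt(d1) = 144.0 - 0.260027*176.777 = 98.0333 MPa
sigma_y(d3) = 98.0333 + 0.260027 / sqrt(9.1e-05) = 125.3 MPa


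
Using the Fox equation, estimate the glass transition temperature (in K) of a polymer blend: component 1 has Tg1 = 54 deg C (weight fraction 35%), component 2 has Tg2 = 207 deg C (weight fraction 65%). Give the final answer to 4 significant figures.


1/Tg = w1/Tg1 + w2/Tg2 (in Kelvin)
Tg1 = 327.15 K, Tg2 = 480.15 K
1/Tg = 0.35/327.15 + 0.65/480.15
Tg = 412.6 K


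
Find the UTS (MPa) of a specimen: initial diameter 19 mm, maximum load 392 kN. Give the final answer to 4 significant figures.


A0 = pi*(d/2)^2 = pi*(19/2)^2 = 283.529 mm^2
UTS = F_max / A0 = 392*1000 / 283.529
UTS = 1383 MPa


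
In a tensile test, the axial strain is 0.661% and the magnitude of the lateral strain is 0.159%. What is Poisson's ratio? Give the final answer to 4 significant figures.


nu = -epsilon_lat / epsilon_axial
Lateral strain is contraction (negative), so using magnitudes:
nu = 0.159 / 0.661
nu = 0.2405


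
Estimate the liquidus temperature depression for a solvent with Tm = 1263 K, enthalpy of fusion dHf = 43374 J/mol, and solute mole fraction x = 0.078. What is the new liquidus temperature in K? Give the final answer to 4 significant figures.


dT = R*Tm^2*x / dHf
dT = 8.314 * 1263^2 * 0.078 / 43374
dT = 23.8496 K
T_new = 1263 - 23.8496 = 1239 K


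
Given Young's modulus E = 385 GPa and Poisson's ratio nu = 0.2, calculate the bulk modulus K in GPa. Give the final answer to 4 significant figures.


K = E / (3*(1-2*nu))
K = 385 / (3*(1-2*0.2))
K = 213.9 GPa


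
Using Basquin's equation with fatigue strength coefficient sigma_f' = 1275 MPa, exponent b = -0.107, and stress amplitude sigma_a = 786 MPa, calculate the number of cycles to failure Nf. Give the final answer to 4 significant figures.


sigma_a = sigma_f' * (2*Nf)^b
2*Nf = (sigma_a / sigma_f')^(1/b)
2*Nf = (786 / 1275)^(1/-0.107)
2*Nf = 91.9255
Nf = 45.96 cycles


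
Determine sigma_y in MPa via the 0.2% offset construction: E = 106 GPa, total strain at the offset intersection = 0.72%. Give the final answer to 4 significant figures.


Offset strain = 0.002
Elastic strain at yield = total_strain - offset = 7.2e-03 - 0.002 = 5.2e-03
sigma_y = E * elastic_strain = 106000 * 5.2e-03
sigma_y = 551.2 MPa


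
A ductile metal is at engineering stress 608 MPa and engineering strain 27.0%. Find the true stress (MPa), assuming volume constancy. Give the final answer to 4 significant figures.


sigma_true = sigma_eng * (1 + epsilon_eng)
sigma_true = 608 * (1 + 0.27)
sigma_true = 772.2 MPa


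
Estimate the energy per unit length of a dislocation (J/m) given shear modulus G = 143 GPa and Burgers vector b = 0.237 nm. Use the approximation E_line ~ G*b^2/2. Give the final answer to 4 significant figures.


E = G*b^2/2
b = 0.237 nm = 2.37e-10 m
G = 143 GPa = 1.43e+11 Pa
E = 0.5 * 1.43e+11 * (2.37e-10)^2
E = 4.016e-09 J/m


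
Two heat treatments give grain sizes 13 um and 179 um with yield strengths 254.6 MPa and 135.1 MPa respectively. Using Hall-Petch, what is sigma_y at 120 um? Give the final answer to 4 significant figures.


sigma_y = sigma0 + k / sqrt(d)
1/sqrt(d1) = 1/sqrt(1.3e-05) = 277.35;  1/sqrt(d2) = 74.7435
k = (sigma1 - sigma2) / (1/sqrt(d1) - 1/sqrt(d2)) = (254.6 - 135.1) / (277.35 - 74.7435) = 0.589813 MPa*m^0.5
sigma0 = sigma1 - k/sqrt(d1) = 254.6 - 0.589813*277.35 = 91.0153 MPa
sigma_y(d3) = 91.0153 + 0.589813 / sqrt(1.2e-04) = 144.9 MPa


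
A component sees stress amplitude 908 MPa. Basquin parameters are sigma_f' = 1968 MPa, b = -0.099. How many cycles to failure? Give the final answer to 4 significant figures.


sigma_a = sigma_f' * (2*Nf)^b
2*Nf = (sigma_a / sigma_f')^(1/b)
2*Nf = (908 / 1968)^(1/-0.099)
2*Nf = 2473.58
Nf = 1237 cycles


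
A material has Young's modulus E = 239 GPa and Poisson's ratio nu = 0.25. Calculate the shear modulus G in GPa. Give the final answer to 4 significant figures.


G = E / (2*(1+nu))
G = 239 / (2*(1+0.25))
G = 95.6 GPa


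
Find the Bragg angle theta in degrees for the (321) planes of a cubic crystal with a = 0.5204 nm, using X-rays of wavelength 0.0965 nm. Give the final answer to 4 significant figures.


d = a / sqrt(h^2+k^2+l^2)
d = 0.5204 / sqrt(14) = 0.139083 nm
lambda = 2*d*sin(theta)  =>  sin(theta) = lambda / (2*d)
sin(theta) = 0.0965 / (2 * 0.139083) = 0.346916
theta = 20.3 deg


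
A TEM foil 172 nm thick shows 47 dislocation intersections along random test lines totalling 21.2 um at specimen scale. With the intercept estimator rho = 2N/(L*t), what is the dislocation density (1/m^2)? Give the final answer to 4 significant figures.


rho = 2N / (L * t)
L = 21.2 um = 2.12e-05 m, t = 172 nm = 1.72e-07 m
rho = 2 * 47 / (2.12e-05 * 1.72e-07)
rho = 2.578e+13 1/m^2


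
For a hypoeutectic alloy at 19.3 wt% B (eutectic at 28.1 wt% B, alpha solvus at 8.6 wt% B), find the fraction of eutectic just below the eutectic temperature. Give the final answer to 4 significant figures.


f_primary = (C_e - C0) / (C_e - C_alpha_max)
f_primary = (28.1 - 19.3) / (28.1 - 8.6)
f_primary = 0.451282
f_eutectic = 1 - 0.451282 = 0.5487


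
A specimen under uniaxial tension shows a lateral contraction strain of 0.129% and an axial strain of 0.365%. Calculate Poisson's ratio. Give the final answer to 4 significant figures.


nu = -epsilon_lat / epsilon_axial
Lateral strain is contraction (negative), so using magnitudes:
nu = 0.129 / 0.365
nu = 0.3534


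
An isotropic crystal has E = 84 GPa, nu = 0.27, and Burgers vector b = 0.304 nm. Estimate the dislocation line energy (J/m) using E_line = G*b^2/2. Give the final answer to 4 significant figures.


Step 1: G = E / (2*(1+nu))
G = 84 / (2*(1+0.27)) = 33.0709 GPa = 3.30709e+10 Pa
Step 2: E_line = G*b^2/2
b = 0.304 nm = 3.04e-10 m
E_line = 0.5 * 3.30709e+10 * (3.04e-10)^2 = 1.528e-09 J/m


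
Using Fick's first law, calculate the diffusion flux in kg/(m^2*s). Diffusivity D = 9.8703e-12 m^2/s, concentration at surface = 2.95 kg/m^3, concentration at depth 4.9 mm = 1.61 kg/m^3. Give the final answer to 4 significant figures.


J = -D * (dC/dx) = D * (C1 - C2) / dx
J = 9.8703e-12 * (2.95 - 1.61) / 4.9e-03
J = 2.699e-09 kg/(m^2*s)


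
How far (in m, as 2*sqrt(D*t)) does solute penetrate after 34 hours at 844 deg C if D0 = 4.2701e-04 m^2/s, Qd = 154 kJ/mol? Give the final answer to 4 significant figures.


Step 1: D = D0 * exp(-Qd/(R*T))
T = 1117.15 K
D = 4.2701e-04 * exp(-154e3 / (8.314 * 1117.15)) = 2.68901e-11 m^2/s
Step 2: L = 2*sqrt(D*t)
t = 34 h = 122400 s
L = 2*sqrt(2.68901e-11 * 122400) = 3.628e-03 m


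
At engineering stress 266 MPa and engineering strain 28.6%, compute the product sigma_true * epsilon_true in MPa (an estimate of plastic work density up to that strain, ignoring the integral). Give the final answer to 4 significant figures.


sigma_true = sigma_eng * (1 + epsilon_eng)
sigma_true = 266 * (1 + 0.286) = 342.076 MPa
epsilon_true = ln(1 + epsilon_eng)
epsilon_true = ln(1 + 0.286) = 0.251537
sigma_true * epsilon_true = 342.076 * 0.251537 = 86.04 MPa


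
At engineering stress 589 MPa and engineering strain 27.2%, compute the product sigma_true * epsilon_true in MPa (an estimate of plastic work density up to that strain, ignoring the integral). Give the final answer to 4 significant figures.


sigma_true = sigma_eng * (1 + epsilon_eng)
sigma_true = 589 * (1 + 0.272) = 749.208 MPa
epsilon_true = ln(1 + epsilon_eng)
epsilon_true = ln(1 + 0.272) = 0.24059
sigma_true * epsilon_true = 749.208 * 0.24059 = 180.3 MPa


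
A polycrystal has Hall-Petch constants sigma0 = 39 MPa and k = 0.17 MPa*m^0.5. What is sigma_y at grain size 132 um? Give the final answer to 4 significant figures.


sigma_y = sigma0 + k / sqrt(d)
d = 132 um = 1.32e-04 m
sigma_y = 39 + 0.17 / sqrt(1.32e-04)
sigma_y = 53.8 MPa


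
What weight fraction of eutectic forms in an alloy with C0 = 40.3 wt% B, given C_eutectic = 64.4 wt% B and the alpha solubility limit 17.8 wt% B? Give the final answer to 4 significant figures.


f_primary = (C_e - C0) / (C_e - C_alpha_max)
f_primary = (64.4 - 40.3) / (64.4 - 17.8)
f_primary = 0.517167
f_eutectic = 1 - 0.517167 = 0.4828


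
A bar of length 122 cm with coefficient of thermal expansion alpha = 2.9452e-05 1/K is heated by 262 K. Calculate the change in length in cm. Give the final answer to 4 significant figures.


dL = L0 * alpha * dT
dL = 122 * 2.9452e-05 * 262
dL = 0.9414 cm


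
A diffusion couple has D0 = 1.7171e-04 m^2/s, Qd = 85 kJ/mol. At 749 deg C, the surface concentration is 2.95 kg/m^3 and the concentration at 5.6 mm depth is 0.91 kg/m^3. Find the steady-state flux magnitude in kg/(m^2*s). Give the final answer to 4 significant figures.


Step 1: D = D0 * exp(-Qd/(R*T))
T = 749 + 273.15 = 1022.15 K
D = 1.7171e-04 * exp(-85e3 / (8.314 * 1022.15)) = 7.77872e-09 m^2/s
Step 2: J = D * (C1 - C2) / dx
J = 7.77872e-09 * (2.95 - 0.91) / 5.6e-03
J = 2.834e-06 kg/(m^2*s)


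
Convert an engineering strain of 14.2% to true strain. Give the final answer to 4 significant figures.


epsilon_true = ln(1 + epsilon_eng)
epsilon_true = ln(1 + 0.142)
epsilon_true = 0.1328


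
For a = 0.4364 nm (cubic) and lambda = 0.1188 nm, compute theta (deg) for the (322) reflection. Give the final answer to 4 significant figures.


d = a / sqrt(h^2+k^2+l^2)
d = 0.4364 / sqrt(17) = 0.105843 nm
lambda = 2*d*sin(theta)  =>  sin(theta) = lambda / (2*d)
sin(theta) = 0.1188 / (2 * 0.105843) = 0.561211
theta = 34.14 deg


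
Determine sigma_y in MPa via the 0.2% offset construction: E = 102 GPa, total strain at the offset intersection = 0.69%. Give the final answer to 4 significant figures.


Offset strain = 0.002
Elastic strain at yield = total_strain - offset = 6.9e-03 - 0.002 = 4.9e-03
sigma_y = E * elastic_strain = 102000 * 4.9e-03
sigma_y = 499.8 MPa


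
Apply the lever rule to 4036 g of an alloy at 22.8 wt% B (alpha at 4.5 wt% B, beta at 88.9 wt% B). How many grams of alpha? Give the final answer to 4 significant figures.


f_alpha = (C_beta - C0) / (C_beta - C_alpha)
f_alpha = (88.9 - 22.8) / (88.9 - 4.5) = 0.783175
m_alpha = f_alpha * m_total = 0.783175 * 4036 = 3161 g


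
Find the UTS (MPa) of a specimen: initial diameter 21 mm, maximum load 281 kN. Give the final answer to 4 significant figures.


A0 = pi*(d/2)^2 = pi*(21/2)^2 = 346.361 mm^2
UTS = F_max / A0 = 281*1000 / 346.361
UTS = 811.3 MPa


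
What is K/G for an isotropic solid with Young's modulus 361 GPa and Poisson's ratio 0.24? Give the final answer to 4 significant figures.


G = E / (2*(1+nu))
G = 361 / (2*(1+0.24)) = 145.565 GPa
K = E / (3*(1-2*nu))
K = 361 / (3*(1-2*0.24)) = 231.41 GPa
K/G = 231.41 / 145.565 = 1.59


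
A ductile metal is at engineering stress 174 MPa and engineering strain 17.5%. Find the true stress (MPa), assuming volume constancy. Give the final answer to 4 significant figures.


sigma_true = sigma_eng * (1 + epsilon_eng)
sigma_true = 174 * (1 + 0.175)
sigma_true = 204.5 MPa


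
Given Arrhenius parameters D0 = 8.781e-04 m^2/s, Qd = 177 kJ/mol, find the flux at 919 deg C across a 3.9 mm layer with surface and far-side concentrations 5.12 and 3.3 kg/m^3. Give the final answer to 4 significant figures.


Step 1: D = D0 * exp(-Qd/(R*T))
T = 919 + 273.15 = 1192.15 K
D = 8.781e-04 * exp(-177e3 / (8.314 * 1192.15)) = 1.54142e-11 m^2/s
Step 2: J = D * (C1 - C2) / dx
J = 1.54142e-11 * (5.12 - 3.3) / 3.9e-03
J = 7.193e-09 kg/(m^2*s)


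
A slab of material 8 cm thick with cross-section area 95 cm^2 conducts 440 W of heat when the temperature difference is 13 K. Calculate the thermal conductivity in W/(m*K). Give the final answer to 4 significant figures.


k = Q*L / (A*dT)
L = 0.08 m, A = 9.5e-03 m^2
k = 440 * 0.08 / (9.5e-03 * 13)
k = 285 W/(m*K)


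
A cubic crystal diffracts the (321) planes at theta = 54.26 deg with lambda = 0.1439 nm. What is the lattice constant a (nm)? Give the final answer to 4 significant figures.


d = lambda / (2*sin(theta))
d = 0.1439 / (2*sin(54.26 deg))
d = 0.0886438 nm
a = d * sqrt(h^2+k^2+l^2) = 0.0886438 * sqrt(14)
a = 0.3317 nm


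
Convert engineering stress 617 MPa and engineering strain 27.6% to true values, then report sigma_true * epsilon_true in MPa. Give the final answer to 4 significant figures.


sigma_true = sigma_eng * (1 + epsilon_eng)
sigma_true = 617 * (1 + 0.276) = 787.292 MPa
epsilon_true = ln(1 + epsilon_eng)
epsilon_true = ln(1 + 0.276) = 0.24373
sigma_true * epsilon_true = 787.292 * 0.24373 = 191.9 MPa


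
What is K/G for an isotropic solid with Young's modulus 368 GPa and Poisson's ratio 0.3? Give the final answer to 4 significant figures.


G = E / (2*(1+nu))
G = 368 / (2*(1+0.3)) = 141.538 GPa
K = E / (3*(1-2*nu))
K = 368 / (3*(1-2*0.3)) = 306.667 GPa
K/G = 306.667 / 141.538 = 2.167


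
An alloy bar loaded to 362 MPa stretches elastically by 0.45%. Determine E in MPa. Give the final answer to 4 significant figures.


E = sigma / epsilon
epsilon = 0.45% = 4.5e-03
E = 362 / 4.5e-03
E = 80440 MPa


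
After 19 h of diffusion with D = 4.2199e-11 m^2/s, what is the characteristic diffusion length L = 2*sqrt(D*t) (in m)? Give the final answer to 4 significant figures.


t = 19 hr = 68400 s
Diffusion length = 2*sqrt(D*t)
= 2*sqrt(4.2199e-11 * 68400)
= 3.398e-03 m


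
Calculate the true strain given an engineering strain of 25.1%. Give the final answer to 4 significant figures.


epsilon_true = ln(1 + epsilon_eng)
epsilon_true = ln(1 + 0.251)
epsilon_true = 0.2239


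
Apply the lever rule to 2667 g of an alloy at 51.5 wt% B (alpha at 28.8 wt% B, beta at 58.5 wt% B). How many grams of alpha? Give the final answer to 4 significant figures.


f_alpha = (C_beta - C0) / (C_beta - C_alpha)
f_alpha = (58.5 - 51.5) / (58.5 - 28.8) = 0.23569
m_alpha = f_alpha * m_total = 0.23569 * 2667 = 628.6 g


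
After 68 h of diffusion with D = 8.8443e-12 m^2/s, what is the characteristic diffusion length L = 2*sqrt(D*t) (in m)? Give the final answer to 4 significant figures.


t = 68 hr = 244800 s
Diffusion length = 2*sqrt(D*t)
= 2*sqrt(8.8443e-12 * 244800)
= 2.943e-03 m


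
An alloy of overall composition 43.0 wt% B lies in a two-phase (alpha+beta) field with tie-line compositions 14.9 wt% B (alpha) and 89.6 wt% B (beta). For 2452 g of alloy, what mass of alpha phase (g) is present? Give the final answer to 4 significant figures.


f_alpha = (C_beta - C0) / (C_beta - C_alpha)
f_alpha = (89.6 - 43.0) / (89.6 - 14.9) = 0.623829
m_alpha = f_alpha * m_total = 0.623829 * 2452 = 1530 g


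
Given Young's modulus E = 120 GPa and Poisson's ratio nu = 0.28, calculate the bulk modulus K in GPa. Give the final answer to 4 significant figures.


K = E / (3*(1-2*nu))
K = 120 / (3*(1-2*0.28))
K = 90.91 GPa


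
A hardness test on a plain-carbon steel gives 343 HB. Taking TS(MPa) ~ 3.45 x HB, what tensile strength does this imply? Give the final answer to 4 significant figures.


TS (MPa) = 3.45 * HB
TS = 3.45 * 343
TS = 1183 MPa


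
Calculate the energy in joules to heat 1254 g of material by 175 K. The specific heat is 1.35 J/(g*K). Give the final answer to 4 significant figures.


Q = m * cp * dT
Q = 1254 * 1.35 * 175
Q = 296300 J


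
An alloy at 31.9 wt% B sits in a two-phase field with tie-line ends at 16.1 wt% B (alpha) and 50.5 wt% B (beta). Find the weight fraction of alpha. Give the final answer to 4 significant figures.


f_alpha = (C_beta - C0) / (C_beta - C_alpha)
f_alpha = (50.5 - 31.9) / (50.5 - 16.1)
f_alpha = 0.5407


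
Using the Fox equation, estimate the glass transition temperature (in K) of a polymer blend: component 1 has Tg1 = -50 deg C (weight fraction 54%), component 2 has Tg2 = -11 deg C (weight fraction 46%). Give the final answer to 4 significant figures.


1/Tg = w1/Tg1 + w2/Tg2 (in Kelvin)
Tg1 = 223.15 K, Tg2 = 262.15 K
1/Tg = 0.54/223.15 + 0.46/262.15
Tg = 239.5 K


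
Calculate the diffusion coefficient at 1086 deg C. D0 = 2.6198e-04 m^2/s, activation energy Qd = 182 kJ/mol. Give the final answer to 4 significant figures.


D = D0 * exp(-Qd / (R*T))
T = 1359.15 K
D = 2.6198e-04 * exp(-182e3 / (8.314 * 1359.15))
D = 2.651e-11 m^2/s


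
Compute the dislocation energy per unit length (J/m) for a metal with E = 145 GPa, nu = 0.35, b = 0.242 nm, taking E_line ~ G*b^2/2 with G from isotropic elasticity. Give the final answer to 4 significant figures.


Step 1: G = E / (2*(1+nu))
G = 145 / (2*(1+0.35)) = 53.7037 GPa = 5.37037e+10 Pa
Step 2: E_line = G*b^2/2
b = 0.242 nm = 2.42e-10 m
E_line = 0.5 * 5.37037e+10 * (2.42e-10)^2 = 1.573e-09 J/m


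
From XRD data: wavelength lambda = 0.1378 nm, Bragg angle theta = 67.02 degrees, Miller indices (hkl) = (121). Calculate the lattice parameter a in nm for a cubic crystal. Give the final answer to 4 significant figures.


d = lambda / (2*sin(theta))
d = 0.1378 / (2*sin(67.02 deg))
d = 0.0748391 nm
a = d * sqrt(h^2+k^2+l^2) = 0.0748391 * sqrt(6)
a = 0.1833 nm


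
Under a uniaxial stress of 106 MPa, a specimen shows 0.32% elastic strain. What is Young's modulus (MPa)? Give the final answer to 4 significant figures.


E = sigma / epsilon
epsilon = 0.32% = 3.2e-03
E = 106 / 3.2e-03
E = 33130 MPa


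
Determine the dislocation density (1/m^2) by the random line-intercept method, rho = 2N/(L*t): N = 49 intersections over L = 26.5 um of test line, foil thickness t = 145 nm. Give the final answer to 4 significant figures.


rho = 2N / (L * t)
L = 26.5 um = 2.65e-05 m, t = 145 nm = 1.45e-07 m
rho = 2 * 49 / (2.65e-05 * 1.45e-07)
rho = 2.55e+13 1/m^2
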